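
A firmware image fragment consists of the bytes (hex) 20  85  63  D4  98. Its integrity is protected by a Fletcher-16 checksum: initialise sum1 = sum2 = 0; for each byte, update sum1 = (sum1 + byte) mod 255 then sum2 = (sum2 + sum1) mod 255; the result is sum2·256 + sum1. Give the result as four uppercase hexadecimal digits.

Running sums (mod 255):
  after byte 0 (20): sum1=32, sum2=32
  after byte 1 (85): sum1=165, sum2=197
  after byte 2 (63): sum1=9, sum2=206
  after byte 3 (D4): sum1=221, sum2=172
  after byte 4 (98): sum1=118, sum2=35
Checksum = sum2·256 + sum1 = 35·256 + 118 = 9078 = 0x2376.

2376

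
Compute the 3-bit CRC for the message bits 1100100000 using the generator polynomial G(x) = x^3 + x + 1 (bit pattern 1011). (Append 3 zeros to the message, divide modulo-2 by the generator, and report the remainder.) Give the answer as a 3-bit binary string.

011

Append 3 zeros: 1100100000000. Divide by 1011 (XOR where the leading bit is 1):
  pos 0: 1100 XOR 1011 = 0111
  pos 1: 1111 XOR 1011 = 0100
  pos 2: 1000 XOR 1011 = 0011
  pos 4: 1100 XOR 1011 = 0111
  pos 5: 1110 XOR 1011 = 0101
  pos 6: 1010 XOR 1011 = 0001
  pos 9: 1000 XOR 1011 = 0011
Remainder (last 3 bits) = 011. This is the CRC / FCS.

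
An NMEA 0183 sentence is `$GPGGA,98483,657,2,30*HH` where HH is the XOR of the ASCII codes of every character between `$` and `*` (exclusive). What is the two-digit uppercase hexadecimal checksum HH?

XOR the ASCII codes of the payload characters:
  'G' = 0x47 → acc = 0x47
  'P' = 0x50 → acc = 0x17
  'G' = 0x47 → acc = 0x50
  'G' = 0x47 → acc = 0x17
  'A' = 0x41 → acc = 0x56
  ',' = 0x2C → acc = 0x7A
  '9' = 0x39 → acc = 0x43
  '8' = 0x38 → acc = 0x7B
  '4' = 0x34 → acc = 0x4F
  '8' = 0x38 → acc = 0x77
  '3' = 0x33 → acc = 0x44
  ',' = 0x2C → acc = 0x68
  '6' = 0x36 → acc = 0x5E
  '5' = 0x35 → acc = 0x6B
  '7' = 0x37 → acc = 0x5C
  ',' = 0x2C → acc = 0x70
  '2' = 0x32 → acc = 0x42
  ',' = 0x2C → acc = 0x6E
  '3' = 0x33 → acc = 0x5D
  '0' = 0x30 → acc = 0x6D
Checksum = 0x6D.

6D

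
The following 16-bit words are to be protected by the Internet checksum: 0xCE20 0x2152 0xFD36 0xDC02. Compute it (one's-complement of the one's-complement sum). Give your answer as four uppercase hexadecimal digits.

3753

One's-complement addition (fold any carry out of bit 15 back into bit 0):
  0xCE20 + 0x2152 = 0x0EF72
  0xEF72 + 0xFD36 = 0x1ECA8 → wrap carry → 0xECA9
  0xECA9 + 0xDC02 = 0x1C8AB → wrap carry → 0xC8AC
One's-complement sum = 0xC8AC.
Checksum = ~0xC8AC & 0xFFFF = 0x3753.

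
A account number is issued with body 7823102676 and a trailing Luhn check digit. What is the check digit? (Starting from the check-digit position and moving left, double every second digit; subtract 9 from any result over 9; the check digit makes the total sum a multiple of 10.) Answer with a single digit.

2

Partial digits right→left: 6 7 6 2 0 1 3 2 8 7
Double every second digit counting from the check-digit position (so the 1st, 3rd, 5th, ... of the partial from the right).
  doubled (with −9 where >9): 3 3 0 6 7 → sum 19
  kept as-is: 7 2 1 2 7 → sum 19
Total = 19 + 19 = 38.
Check digit = (10 − (38 mod 10)) mod 10 = 2.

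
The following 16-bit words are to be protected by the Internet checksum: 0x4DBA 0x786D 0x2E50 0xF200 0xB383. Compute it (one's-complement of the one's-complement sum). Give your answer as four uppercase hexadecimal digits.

6603

One's-complement addition (fold any carry out of bit 15 back into bit 0):
  0x4DBA + 0x786D = 0x0C627
  0xC627 + 0x2E50 = 0x0F477
  0xF477 + 0xF200 = 0x1E677 → wrap carry → 0xE678
  0xE678 + 0xB383 = 0x199FB → wrap carry → 0x99FC
One's-complement sum = 0x99FC.
Checksum = ~0x99FC & 0xFFFF = 0x6603.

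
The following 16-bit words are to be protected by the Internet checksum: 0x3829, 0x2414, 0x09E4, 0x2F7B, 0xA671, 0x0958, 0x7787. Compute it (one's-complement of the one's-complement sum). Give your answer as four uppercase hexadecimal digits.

4312

One's-complement addition (fold any carry out of bit 15 back into bit 0):
  0x3829 + 0x2414 = 0x05C3D
  0x5C3D + 0x09E4 = 0x06621
  0x6621 + 0x2F7B = 0x0959C
  0x959C + 0xA671 = 0x13C0D → wrap carry → 0x3C0E
  0x3C0E + 0x0958 = 0x04566
  0x4566 + 0x7787 = 0x0BCED
One's-complement sum = 0xBCED.
Checksum = ~0xBCED & 0xFFFF = 0x4312.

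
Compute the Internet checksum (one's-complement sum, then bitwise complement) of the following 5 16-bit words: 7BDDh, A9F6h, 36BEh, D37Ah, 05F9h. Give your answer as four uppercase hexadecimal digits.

One's-complement addition (fold any carry out of bit 15 back into bit 0):
  0x7BDD + 0xA9F6 = 0x125D3 → wrap carry → 0x25D4
  0x25D4 + 0x36BE = 0x05C92
  0x5C92 + 0xD37A = 0x1300C → wrap carry → 0x300D
  0x300D + 0x05F9 = 0x03606
One's-complement sum = 0x3606.
Checksum = ~0x3606 & 0xFFFF = 0xC9F9.

C9F9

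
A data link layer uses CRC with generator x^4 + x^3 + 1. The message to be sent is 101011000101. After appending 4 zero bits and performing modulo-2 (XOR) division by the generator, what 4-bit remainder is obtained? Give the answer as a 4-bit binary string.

0110

Append 4 zeros: 1010110001010000. Divide by 11001 (XOR where the leading bit is 1):
  pos 0: 10101 XOR 11001 = 01100
  pos 1: 11001 XOR 11001 = 00000
  pos 9: 10100 XOR 11001 = 01101
  pos 10: 11010 XOR 11001 = 00011
Remainder (last 4 bits) = 0110. This is the CRC / FCS.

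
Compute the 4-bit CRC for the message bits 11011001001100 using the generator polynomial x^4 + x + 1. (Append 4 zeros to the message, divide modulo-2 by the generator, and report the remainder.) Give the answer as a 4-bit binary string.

Append 4 zeros: 110110010011000000. Divide by 10011 (XOR where the leading bit is 1):
  pos 0: 11011 XOR 10011 = 01000
  pos 1: 10000 XOR 10011 = 00011
  pos 4: 11010 XOR 10011 = 01001
  pos 5: 10010 XOR 10011 = 00001
  pos 9: 11100 XOR 10011 = 01111
  pos 10: 11110 XOR 10011 = 01101
  pos 11: 11010 XOR 10011 = 01001
  pos 12: 10010 XOR 10011 = 00001
Remainder (last 4 bits) = 0010. This is the CRC / FCS.

0010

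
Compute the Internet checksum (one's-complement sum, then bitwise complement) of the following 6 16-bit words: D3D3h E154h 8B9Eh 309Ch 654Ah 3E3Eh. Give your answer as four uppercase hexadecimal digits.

One's-complement addition (fold any carry out of bit 15 back into bit 0):
  0xD3D3 + 0xE154 = 0x1B527 → wrap carry → 0xB528
  0xB528 + 0x8B9E = 0x140C6 → wrap carry → 0x40C7
  0x40C7 + 0x309C = 0x07163
  0x7163 + 0x654A = 0x0D6AD
  0xD6AD + 0x3E3E = 0x114EB → wrap carry → 0x14EC
One's-complement sum = 0x14EC.
Checksum = ~0x14EC & 0xFFFF = 0xEB13.

EB13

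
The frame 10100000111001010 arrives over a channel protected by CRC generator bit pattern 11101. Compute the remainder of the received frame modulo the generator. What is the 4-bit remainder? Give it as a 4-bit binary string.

Modulo-2 division of 10100000111001010 by 11101:
  pos 0: 10100 XOR 11101 = 01001
  pos 1: 10010 XOR 11101 = 01111
  pos 2: 11110 XOR 11101 = 00011
  pos 5: 11011 XOR 11101 = 00110
  pos 7: 11010 XOR 11101 = 00111
  pos 9: 11101 XOR 11101 = 00000
Remainder = 0010 (nonzero — an error is detected).

0010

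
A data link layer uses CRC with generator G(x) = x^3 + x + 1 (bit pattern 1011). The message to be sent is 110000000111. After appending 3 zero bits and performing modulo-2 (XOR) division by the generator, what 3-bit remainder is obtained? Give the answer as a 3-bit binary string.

Append 3 zeros: 110000000111000. Divide by 1011 (XOR where the leading bit is 1):
  pos 0: 1100 XOR 1011 = 0111
  pos 1: 1110 XOR 1011 = 0101
  pos 2: 1010 XOR 1011 = 0001
  pos 5: 1000 XOR 1011 = 0011
  pos 7: 1111 XOR 1011 = 0100
  pos 8: 1001 XOR 1011 = 0010
  pos 10: 1000 XOR 1011 = 0011
Remainder (last 3 bits) = 110. This is the CRC / FCS.

110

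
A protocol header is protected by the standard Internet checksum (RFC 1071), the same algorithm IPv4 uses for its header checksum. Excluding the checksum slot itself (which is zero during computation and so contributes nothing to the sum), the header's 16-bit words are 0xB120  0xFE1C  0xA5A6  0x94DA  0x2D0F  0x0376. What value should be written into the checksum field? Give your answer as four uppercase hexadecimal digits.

One's-complement addition (fold any carry out of bit 15 back into bit 0):
  0xB120 + 0xFE1C = 0x1AF3C → wrap carry → 0xAF3D
  0xAF3D + 0xA5A6 = 0x154E3 → wrap carry → 0x54E4
  0x54E4 + 0x94DA = 0x0E9BE
  0xE9BE + 0x2D0F = 0x116CD → wrap carry → 0x16CE
  0x16CE + 0x0376 = 0x01A44
One's-complement sum = 0x1A44.
Checksum = ~0x1A44 & 0xFFFF = 0xE5BB.

E5BB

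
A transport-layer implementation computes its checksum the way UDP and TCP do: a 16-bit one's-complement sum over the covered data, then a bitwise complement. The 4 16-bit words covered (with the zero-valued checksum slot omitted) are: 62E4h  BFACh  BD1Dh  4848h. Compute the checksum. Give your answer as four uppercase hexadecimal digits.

D808

One's-complement addition (fold any carry out of bit 15 back into bit 0):
  0x62E4 + 0xBFAC = 0x12290 → wrap carry → 0x2291
  0x2291 + 0xBD1D = 0x0DFAE
  0xDFAE + 0x4848 = 0x127F6 → wrap carry → 0x27F7
One's-complement sum = 0x27F7.
Checksum = ~0x27F7 & 0xFFFF = 0xD808.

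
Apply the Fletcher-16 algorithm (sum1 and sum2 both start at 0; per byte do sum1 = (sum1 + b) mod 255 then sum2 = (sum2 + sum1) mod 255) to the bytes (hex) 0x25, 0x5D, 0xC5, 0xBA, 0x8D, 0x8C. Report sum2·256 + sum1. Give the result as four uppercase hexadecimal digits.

A01D

Running sums (mod 255):
  after byte 0 (0x25): sum1=37, sum2=37
  after byte 1 (0x5D): sum1=130, sum2=167
  after byte 2 (0xC5): sum1=72, sum2=239
  after byte 3 (0xBA): sum1=3, sum2=242
  after byte 4 (0x8D): sum1=144, sum2=131
  after byte 5 (0x8C): sum1=29, sum2=160
Checksum = sum2·256 + sum1 = 160·256 + 29 = 40989 = 0xA01D.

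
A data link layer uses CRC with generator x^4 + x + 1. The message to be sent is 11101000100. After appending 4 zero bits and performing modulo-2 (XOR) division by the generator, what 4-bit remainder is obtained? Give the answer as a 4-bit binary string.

0000

Append 4 zeros: 111010001000000. Divide by 10011 (XOR where the leading bit is 1):
  pos 0: 11101 XOR 10011 = 01110
  pos 1: 11100 XOR 10011 = 01111
  pos 2: 11110 XOR 10011 = 01101
  pos 3: 11010 XOR 10011 = 01001
  pos 4: 10011 XOR 10011 = 00000
Remainder (last 4 bits) = 0000. This is the CRC / FCS.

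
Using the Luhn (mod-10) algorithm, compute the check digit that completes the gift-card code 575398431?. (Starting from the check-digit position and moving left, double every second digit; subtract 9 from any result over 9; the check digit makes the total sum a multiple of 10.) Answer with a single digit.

8

Partial digits right→left: 1 3 4 8 9 3 5 7 5
Double every second digit counting from the check-digit position (so the 1st, 3rd, 5th, ... of the partial from the right).
  doubled (with −9 where >9): 2 8 9 1 1 → sum 21
  kept as-is: 3 8 3 7 → sum 21
Total = 21 + 21 = 42.
Check digit = (10 − (42 mod 10)) mod 10 = 8.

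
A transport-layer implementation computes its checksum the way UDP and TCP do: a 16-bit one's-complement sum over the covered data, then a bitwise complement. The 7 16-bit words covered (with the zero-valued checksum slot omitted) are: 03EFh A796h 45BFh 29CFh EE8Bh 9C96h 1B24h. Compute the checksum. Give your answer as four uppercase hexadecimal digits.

One's-complement addition (fold any carry out of bit 15 back into bit 0):
  0x03EF + 0xA796 = 0x0AB85
  0xAB85 + 0x45BF = 0x0F144
  0xF144 + 0x29CF = 0x11B13 → wrap carry → 0x1B14
  0x1B14 + 0xEE8B = 0x1099F → wrap carry → 0x09A0
  0x09A0 + 0x9C96 = 0x0A636
  0xA636 + 0x1B24 = 0x0C15A
One's-complement sum = 0xC15A.
Checksum = ~0xC15A & 0xFFFF = 0x3EA5.

3EA5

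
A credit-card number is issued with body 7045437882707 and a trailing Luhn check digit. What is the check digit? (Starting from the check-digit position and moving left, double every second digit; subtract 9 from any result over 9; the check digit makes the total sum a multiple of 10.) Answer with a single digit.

9

Partial digits right→left: 7 0 7 2 8 8 7 3 4 5 4 0 7
Double every second digit counting from the check-digit position (so the 1st, 3rd, 5th, ... of the partial from the right).
  doubled (with −9 where >9): 5 5 7 5 8 8 5 → sum 43
  kept as-is: 0 2 8 3 5 0 → sum 18
Total = 43 + 18 = 61.
Check digit = (10 − (61 mod 10)) mod 10 = 9.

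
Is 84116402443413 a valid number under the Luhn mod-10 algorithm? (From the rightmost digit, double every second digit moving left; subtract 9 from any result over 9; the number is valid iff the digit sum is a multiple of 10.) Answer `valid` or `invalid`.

valid

From the right, keep odd positions and double even positions (subtract 9 from any doubled value over 9):
  doubled (positions 2,4,...): 2 6 8 0 3 2 7 → sum 28
  kept (positions 1,3,...): 3 4 4 2 4 1 4 → sum 22
Total = 50.
50 mod 10 = 0, so the number is valid.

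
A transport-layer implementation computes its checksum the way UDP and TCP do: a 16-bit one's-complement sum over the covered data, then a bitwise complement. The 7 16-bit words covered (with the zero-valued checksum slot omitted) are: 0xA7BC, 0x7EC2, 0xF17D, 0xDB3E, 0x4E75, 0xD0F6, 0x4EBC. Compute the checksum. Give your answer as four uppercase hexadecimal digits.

9E9B

One's-complement addition (fold any carry out of bit 15 back into bit 0):
  0xA7BC + 0x7EC2 = 0x1267E → wrap carry → 0x267F
  0x267F + 0xF17D = 0x117FC → wrap carry → 0x17FD
  0x17FD + 0xDB3E = 0x0F33B
  0xF33B + 0x4E75 = 0x141B0 → wrap carry → 0x41B1
  0x41B1 + 0xD0F6 = 0x112A7 → wrap carry → 0x12A8
  0x12A8 + 0x4EBC = 0x06164
One's-complement sum = 0x6164.
Checksum = ~0x6164 & 0xFFFF = 0x9E9B.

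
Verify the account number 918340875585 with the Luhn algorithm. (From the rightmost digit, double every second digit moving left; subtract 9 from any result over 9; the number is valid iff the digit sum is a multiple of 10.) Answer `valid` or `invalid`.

From the right, keep odd positions and double even positions (subtract 9 from any doubled value over 9):
  doubled (positions 2,4,...): 7 1 7 8 7 9 → sum 39
  kept (positions 1,3,...): 5 5 7 0 3 1 → sum 21
Total = 60.
60 mod 10 = 0, so the number is valid.

valid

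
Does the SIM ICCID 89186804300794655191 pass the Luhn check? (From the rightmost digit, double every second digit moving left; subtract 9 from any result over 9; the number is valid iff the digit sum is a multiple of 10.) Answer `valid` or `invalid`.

invalid

From the right, keep odd positions and double even positions (subtract 9 from any doubled value over 9):
  doubled (positions 2,4,...): 9 1 3 9 0 6 0 3 2 7 → sum 40
  kept (positions 1,3,...): 1 1 5 4 7 0 4 8 8 9 → sum 47
Total = 87.
87 mod 10 = 7, so the number is invalid.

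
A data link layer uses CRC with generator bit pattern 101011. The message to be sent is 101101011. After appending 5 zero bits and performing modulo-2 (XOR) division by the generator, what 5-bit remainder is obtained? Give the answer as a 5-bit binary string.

10010

Append 5 zeros: 10110101100000. Divide by 101011 (XOR where the leading bit is 1):
  pos 0: 101101 XOR 101011 = 000110
  pos 3: 110011 XOR 101011 = 011000
  pos 4: 110000 XOR 101011 = 011011
  pos 5: 110110 XOR 101011 = 011101
  pos 6: 111010 XOR 101011 = 010001
  pos 7: 100010 XOR 101011 = 001001
Remainder (last 5 bits) = 10010. This is the CRC / FCS.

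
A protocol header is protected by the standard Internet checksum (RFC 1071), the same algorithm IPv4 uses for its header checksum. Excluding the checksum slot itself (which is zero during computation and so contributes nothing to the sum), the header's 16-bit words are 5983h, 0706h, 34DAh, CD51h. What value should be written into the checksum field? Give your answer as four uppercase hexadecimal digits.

One's-complement addition (fold any carry out of bit 15 back into bit 0):
  0x5983 + 0x0706 = 0x06089
  0x6089 + 0x34DA = 0x09563
  0x9563 + 0xCD51 = 0x162B4 → wrap carry → 0x62B5
One's-complement sum = 0x62B5.
Checksum = ~0x62B5 & 0xFFFF = 0x9D4A.

9D4A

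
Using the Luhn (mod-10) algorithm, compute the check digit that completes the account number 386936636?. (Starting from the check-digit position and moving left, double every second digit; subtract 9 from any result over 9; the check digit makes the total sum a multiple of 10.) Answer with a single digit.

3

Partial digits right→left: 6 3 6 6 3 9 6 8 3
Double every second digit counting from the check-digit position (so the 1st, 3rd, 5th, ... of the partial from the right).
  doubled (with −9 where >9): 3 3 6 3 6 → sum 21
  kept as-is: 3 6 9 8 → sum 26
Total = 21 + 26 = 47.
Check digit = (10 − (47 mod 10)) mod 10 = 3.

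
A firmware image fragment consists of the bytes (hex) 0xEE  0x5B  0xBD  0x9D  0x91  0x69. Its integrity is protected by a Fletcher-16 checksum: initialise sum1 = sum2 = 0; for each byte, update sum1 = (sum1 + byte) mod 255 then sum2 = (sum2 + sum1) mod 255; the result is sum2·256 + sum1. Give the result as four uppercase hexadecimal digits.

BEA0

Running sums (mod 255):
  after byte 0 (0xEE): sum1=238, sum2=238
  after byte 1 (0x5B): sum1=74, sum2=57
  after byte 2 (0xBD): sum1=8, sum2=65
  after byte 3 (0x9D): sum1=165, sum2=230
  after byte 4 (0x91): sum1=55, sum2=30
  after byte 5 (0x69): sum1=160, sum2=190
Checksum = sum2·256 + sum1 = 190·256 + 160 = 48800 = 0xBEA0.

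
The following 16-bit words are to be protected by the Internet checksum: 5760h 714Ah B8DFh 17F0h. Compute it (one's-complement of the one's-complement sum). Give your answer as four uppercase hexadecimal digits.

One's-complement addition (fold any carry out of bit 15 back into bit 0):
  0x5760 + 0x714A = 0x0C8AA
  0xC8AA + 0xB8DF = 0x18189 → wrap carry → 0x818A
  0x818A + 0x17F0 = 0x0997A
One's-complement sum = 0x997A.
Checksum = ~0x997A & 0xFFFF = 0x6685.

6685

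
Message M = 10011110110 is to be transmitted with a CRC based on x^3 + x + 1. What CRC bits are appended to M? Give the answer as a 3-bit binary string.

Append 3 zeros: 10011110110000. Divide by 1011 (XOR where the leading bit is 1):
  pos 0: 1001 XOR 1011 = 0010
  pos 2: 1011 XOR 1011 = 0000
  pos 6: 1011 XOR 1011 = 0000
Remainder (last 3 bits) = 000. This is the CRC / FCS.

000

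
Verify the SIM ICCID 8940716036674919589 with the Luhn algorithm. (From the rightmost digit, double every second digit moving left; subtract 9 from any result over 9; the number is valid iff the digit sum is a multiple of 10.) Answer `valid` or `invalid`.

invalid

From the right, keep odd positions and double even positions (subtract 9 from any doubled value over 9):
  doubled (positions 2,4,...): 7 9 9 5 3 0 2 0 9 → sum 44
  kept (positions 1,3,...): 9 5 1 4 6 3 6 7 4 8 → sum 53
Total = 97.
97 mod 10 = 7, so the number is invalid.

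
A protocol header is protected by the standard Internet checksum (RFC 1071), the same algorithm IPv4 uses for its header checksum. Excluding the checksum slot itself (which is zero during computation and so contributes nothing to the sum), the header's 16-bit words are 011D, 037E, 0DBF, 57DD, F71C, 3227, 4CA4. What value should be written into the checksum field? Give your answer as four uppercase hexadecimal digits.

1FE0

One's-complement addition (fold any carry out of bit 15 back into bit 0):
  0x011D + 0x037E = 0x0049B
  0x049B + 0x0DBF = 0x0125A
  0x125A + 0x57DD = 0x06A37
  0x6A37 + 0xF71C = 0x16153 → wrap carry → 0x6154
  0x6154 + 0x3227 = 0x0937B
  0x937B + 0x4CA4 = 0x0E01F
One's-complement sum = 0xE01F.
Checksum = ~0xE01F & 0xFFFF = 0x1FE0.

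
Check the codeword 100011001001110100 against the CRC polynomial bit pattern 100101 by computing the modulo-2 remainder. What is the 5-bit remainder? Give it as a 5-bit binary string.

00000

Modulo-2 division of 100011001001110100 by 100101:
  pos 0: 100011 XOR 100101 = 000110
  pos 3: 110001 XOR 100101 = 010100
  pos 4: 101000 XOR 100101 = 001101
  pos 6: 110101 XOR 100101 = 010000
  pos 7: 100001 XOR 100101 = 000100
  pos 10: 100101 XOR 100101 = 000000
Remainder = 00000 (zero — the frame passes the CRC check).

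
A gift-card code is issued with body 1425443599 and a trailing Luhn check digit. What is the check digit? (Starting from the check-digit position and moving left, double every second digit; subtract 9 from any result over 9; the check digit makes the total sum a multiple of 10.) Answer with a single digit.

4

Partial digits right→left: 9 9 5 3 4 4 5 2 4 1
Double every second digit counting from the check-digit position (so the 1st, 3rd, 5th, ... of the partial from the right).
  doubled (with −9 where >9): 9 1 8 1 8 → sum 27
  kept as-is: 9 3 4 2 1 → sum 19
Total = 27 + 19 = 46.
Check digit = (10 − (46 mod 10)) mod 10 = 4.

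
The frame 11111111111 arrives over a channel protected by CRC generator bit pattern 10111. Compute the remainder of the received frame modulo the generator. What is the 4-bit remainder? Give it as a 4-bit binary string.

0010

Modulo-2 division of 11111111111 by 10111:
  pos 0: 11111 XOR 10111 = 01000
  pos 1: 10001 XOR 10111 = 00110
  pos 3: 11011 XOR 10111 = 01100
  pos 4: 11001 XOR 10111 = 01110
  pos 5: 11101 XOR 10111 = 01010
  pos 6: 10101 XOR 10111 = 00010
Remainder = 0010 (nonzero — an error is detected).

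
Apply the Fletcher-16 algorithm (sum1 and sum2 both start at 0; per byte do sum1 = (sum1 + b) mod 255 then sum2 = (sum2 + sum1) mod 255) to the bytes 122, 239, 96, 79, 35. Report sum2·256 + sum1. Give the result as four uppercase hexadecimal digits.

Running sums (mod 255):
  after byte 0 (122): sum1=122, sum2=122
  after byte 1 (239): sum1=106, sum2=228
  after byte 2 (96): sum1=202, sum2=175
  after byte 3 (79): sum1=26, sum2=201
  after byte 4 (35): sum1=61, sum2=7
Checksum = sum2·256 + sum1 = 7·256 + 61 = 1853 = 0x073D.

073D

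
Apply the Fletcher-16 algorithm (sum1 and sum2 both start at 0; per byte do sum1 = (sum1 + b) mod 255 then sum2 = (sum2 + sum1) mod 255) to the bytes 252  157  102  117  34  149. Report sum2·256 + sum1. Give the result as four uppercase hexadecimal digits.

Running sums (mod 255):
  after byte 0 (252): sum1=252, sum2=252
  after byte 1 (157): sum1=154, sum2=151
  after byte 2 (102): sum1=1, sum2=152
  after byte 3 (117): sum1=118, sum2=15
  after byte 4 (34): sum1=152, sum2=167
  after byte 5 (149): sum1=46, sum2=213
Checksum = sum2·256 + sum1 = 213·256 + 46 = 54574 = 0xD52E.

D52E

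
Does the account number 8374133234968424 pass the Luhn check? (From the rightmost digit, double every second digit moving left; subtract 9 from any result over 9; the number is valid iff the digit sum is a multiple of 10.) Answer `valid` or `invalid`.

From the right, keep odd positions and double even positions (subtract 9 from any doubled value over 9):
  doubled (positions 2,4,...): 4 7 9 6 6 2 5 7 → sum 46
  kept (positions 1,3,...): 4 4 6 4 2 3 4 3 → sum 30
Total = 76.
76 mod 10 = 6, so the number is invalid.

invalid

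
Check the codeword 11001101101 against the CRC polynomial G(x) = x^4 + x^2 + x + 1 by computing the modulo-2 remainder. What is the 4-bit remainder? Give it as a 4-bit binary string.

0100

Modulo-2 division of 11001101101 by 10111:
  pos 0: 11001 XOR 10111 = 01110
  pos 1: 11101 XOR 10111 = 01010
  pos 2: 10100 XOR 10111 = 00011
  pos 5: 11110 XOR 10111 = 01001
  pos 6: 10011 XOR 10111 = 00100
Remainder = 0100 (nonzero — an error is detected).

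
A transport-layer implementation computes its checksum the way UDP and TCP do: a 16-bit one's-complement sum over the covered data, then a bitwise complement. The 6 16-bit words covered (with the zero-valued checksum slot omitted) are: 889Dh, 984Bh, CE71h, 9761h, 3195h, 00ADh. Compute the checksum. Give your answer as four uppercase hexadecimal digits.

4701

One's-complement addition (fold any carry out of bit 15 back into bit 0):
  0x889D + 0x984B = 0x120E8 → wrap carry → 0x20E9
  0x20E9 + 0xCE71 = 0x0EF5A
  0xEF5A + 0x9761 = 0x186BB → wrap carry → 0x86BC
  0x86BC + 0x3195 = 0x0B851
  0xB851 + 0x00AD = 0x0B8FE
One's-complement sum = 0xB8FE.
Checksum = ~0xB8FE & 0xFFFF = 0x4701.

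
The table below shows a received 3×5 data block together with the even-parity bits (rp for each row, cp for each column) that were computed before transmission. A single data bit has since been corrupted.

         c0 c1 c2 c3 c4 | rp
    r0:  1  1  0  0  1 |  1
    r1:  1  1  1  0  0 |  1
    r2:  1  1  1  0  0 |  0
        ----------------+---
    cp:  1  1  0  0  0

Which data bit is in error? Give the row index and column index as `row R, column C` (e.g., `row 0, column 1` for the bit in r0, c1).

row 2, column 4

Recompute each row's even parity and compare to rp:
  r0: data parity 1, sent rp 1 → ok
  r1: data parity 1, sent rp 1 → ok
  r2: data parity 1, sent rp 0 → mismatch
Recompute each column's even parity and compare to cp:
  c0: data parity 1, sent cp 1 → ok
  c1: data parity 1, sent cp 1 → ok
  c2: data parity 0, sent cp 0 → ok
  c3: data parity 0, sent cp 0 → ok
  c4: data parity 1, sent cp 0 → mismatch
Exactly one row (r2) and one column (c4) fail → the flipped bit is at their intersection.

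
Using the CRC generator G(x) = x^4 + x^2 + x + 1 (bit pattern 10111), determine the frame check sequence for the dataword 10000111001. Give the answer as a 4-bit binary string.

Append 4 zeros: 100001110010000. Divide by 10111 (XOR where the leading bit is 1):
  pos 0: 10000 XOR 10111 = 00111
  pos 2: 11111 XOR 10111 = 01000
  pos 3: 10001 XOR 10111 = 00110
  pos 5: 11000 XOR 10111 = 01111
  pos 6: 11111 XOR 10111 = 01000
  pos 7: 10000 XOR 10111 = 00111
  pos 9: 11100 XOR 10111 = 01011
  pos 10: 10110 XOR 10111 = 00001
Remainder (last 4 bits) = 0001. This is the CRC / FCS.

0001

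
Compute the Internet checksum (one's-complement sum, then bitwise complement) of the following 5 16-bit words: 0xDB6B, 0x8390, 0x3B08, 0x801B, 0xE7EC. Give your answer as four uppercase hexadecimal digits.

FDF2

One's-complement addition (fold any carry out of bit 15 back into bit 0):
  0xDB6B + 0x8390 = 0x15EFB → wrap carry → 0x5EFC
  0x5EFC + 0x3B08 = 0x09A04
  0x9A04 + 0x801B = 0x11A1F → wrap carry → 0x1A20
  0x1A20 + 0xE7EC = 0x1020C → wrap carry → 0x020D
One's-complement sum = 0x020D.
Checksum = ~0x020D & 0xFFFF = 0xFDF2.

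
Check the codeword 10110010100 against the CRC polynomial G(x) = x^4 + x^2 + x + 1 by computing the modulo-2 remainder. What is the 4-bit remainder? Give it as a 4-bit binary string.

Modulo-2 division of 10110010100 by 10111:
  pos 0: 10110 XOR 10111 = 00001
  pos 4: 10101 XOR 10111 = 00010
Remainder = 1000 (nonzero — an error is detected).

1000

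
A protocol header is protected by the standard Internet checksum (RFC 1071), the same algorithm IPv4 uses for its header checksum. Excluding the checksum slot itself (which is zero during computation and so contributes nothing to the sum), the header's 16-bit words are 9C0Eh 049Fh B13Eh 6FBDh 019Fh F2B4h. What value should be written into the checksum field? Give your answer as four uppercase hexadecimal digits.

One's-complement addition (fold any carry out of bit 15 back into bit 0):
  0x9C0E + 0x049F = 0x0A0AD
  0xA0AD + 0xB13E = 0x151EB → wrap carry → 0x51EC
  0x51EC + 0x6FBD = 0x0C1A9
  0xC1A9 + 0x019F = 0x0C348
  0xC348 + 0xF2B4 = 0x1B5FC → wrap carry → 0xB5FD
One's-complement sum = 0xB5FD.
Checksum = ~0xB5FD & 0xFFFF = 0x4A02.

4A02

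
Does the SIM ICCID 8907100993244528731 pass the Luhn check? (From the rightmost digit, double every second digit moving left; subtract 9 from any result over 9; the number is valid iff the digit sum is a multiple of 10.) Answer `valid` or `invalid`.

From the right, keep odd positions and double even positions (subtract 9 from any doubled value over 9):
  doubled (positions 2,4,...): 6 7 1 8 6 9 0 5 9 → sum 51
  kept (positions 1,3,...): 1 7 2 4 2 9 0 1 0 8 → sum 34
Total = 85.
85 mod 10 = 5, so the number is invalid.

invalid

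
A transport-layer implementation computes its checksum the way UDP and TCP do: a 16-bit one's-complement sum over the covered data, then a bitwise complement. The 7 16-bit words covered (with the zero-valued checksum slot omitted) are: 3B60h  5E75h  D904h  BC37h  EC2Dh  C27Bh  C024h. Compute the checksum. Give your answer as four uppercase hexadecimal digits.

One's-complement addition (fold any carry out of bit 15 back into bit 0):
  0x3B60 + 0x5E75 = 0x099D5
  0x99D5 + 0xD904 = 0x172D9 → wrap carry → 0x72DA
  0x72DA + 0xBC37 = 0x12F11 → wrap carry → 0x2F12
  0x2F12 + 0xEC2D = 0x11B3F → wrap carry → 0x1B40
  0x1B40 + 0xC27B = 0x0DDBB
  0xDDBB + 0xC024 = 0x19DDF → wrap carry → 0x9DE0
One's-complement sum = 0x9DE0.
Checksum = ~0x9DE0 & 0xFFFF = 0x621F.

621F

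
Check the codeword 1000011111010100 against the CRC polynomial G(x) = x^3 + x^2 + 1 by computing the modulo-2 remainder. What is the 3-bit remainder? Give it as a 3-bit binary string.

Modulo-2 division of 1000011111010100 by 1101:
  pos 0: 1000 XOR 1101 = 0101
  pos 1: 1010 XOR 1101 = 0111
  pos 2: 1111 XOR 1101 = 0010
  pos 4: 1011 XOR 1101 = 0110
  pos 5: 1101 XOR 1101 = 0000
  pos 9: 1010 XOR 1101 = 0111
  pos 10: 1111 XOR 1101 = 0010
  pos 12: 1000 XOR 1101 = 0101
Remainder = 101 (nonzero — an error is detected).

101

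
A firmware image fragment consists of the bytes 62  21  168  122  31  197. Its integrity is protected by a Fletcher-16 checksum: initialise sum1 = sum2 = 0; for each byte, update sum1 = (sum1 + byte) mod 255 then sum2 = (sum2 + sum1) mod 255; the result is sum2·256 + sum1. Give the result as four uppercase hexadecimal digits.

Running sums (mod 255):
  after byte 0 (62): sum1=62, sum2=62
  after byte 1 (21): sum1=83, sum2=145
  after byte 2 (168): sum1=251, sum2=141
  after byte 3 (122): sum1=118, sum2=4
  after byte 4 (31): sum1=149, sum2=153
  after byte 5 (197): sum1=91, sum2=244
Checksum = sum2·256 + sum1 = 244·256 + 91 = 62555 = 0xF45B.

F45B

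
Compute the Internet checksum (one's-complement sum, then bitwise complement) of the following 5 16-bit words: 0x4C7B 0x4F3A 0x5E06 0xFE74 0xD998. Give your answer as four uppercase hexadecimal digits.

One's-complement addition (fold any carry out of bit 15 back into bit 0):
  0x4C7B + 0x4F3A = 0x09BB5
  0x9BB5 + 0x5E06 = 0x0F9BB
  0xF9BB + 0xFE74 = 0x1F82F → wrap carry → 0xF830
  0xF830 + 0xD998 = 0x1D1C8 → wrap carry → 0xD1C9
One's-complement sum = 0xD1C9.
Checksum = ~0xD1C9 & 0xFFFF = 0x2E36.

2E36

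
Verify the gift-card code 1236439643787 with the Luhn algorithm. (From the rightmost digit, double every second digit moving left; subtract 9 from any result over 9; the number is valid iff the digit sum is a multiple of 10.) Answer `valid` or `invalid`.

invalid

From the right, keep odd positions and double even positions (subtract 9 from any doubled value over 9):
  doubled (positions 2,4,...): 7 6 3 6 3 4 → sum 29
  kept (positions 1,3,...): 7 7 4 9 4 3 1 → sum 35
Total = 64.
64 mod 10 = 4, so the number is invalid.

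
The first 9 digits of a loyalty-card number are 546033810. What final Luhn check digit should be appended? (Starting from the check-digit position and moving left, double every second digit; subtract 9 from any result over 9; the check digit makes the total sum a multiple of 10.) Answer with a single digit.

5

Partial digits right→left: 0 1 8 3 3 0 6 4 5
Double every second digit counting from the check-digit position (so the 1st, 3rd, 5th, ... of the partial from the right).
  doubled (with −9 where >9): 0 7 6 3 1 → sum 17
  kept as-is: 1 3 0 4 → sum 8
Total = 17 + 8 = 25.
Check digit = (10 − (25 mod 10)) mod 10 = 5.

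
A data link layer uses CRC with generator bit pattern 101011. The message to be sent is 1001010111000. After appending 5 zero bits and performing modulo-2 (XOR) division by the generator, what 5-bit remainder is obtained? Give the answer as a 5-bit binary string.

01010

Append 5 zeros: 100101011100000000. Divide by 101011 (XOR where the leading bit is 1):
  pos 0: 100101 XOR 101011 = 001110
  pos 2: 111001 XOR 101011 = 010010
  pos 3: 100101 XOR 101011 = 001110
  pos 5: 111010 XOR 101011 = 010001
  pos 6: 100010 XOR 101011 = 001001
  pos 8: 100100 XOR 101011 = 001111
  pos 10: 111100 XOR 101011 = 010111
  pos 11: 101110 XOR 101011 = 000101
Remainder (last 5 bits) = 01010. This is the CRC / FCS.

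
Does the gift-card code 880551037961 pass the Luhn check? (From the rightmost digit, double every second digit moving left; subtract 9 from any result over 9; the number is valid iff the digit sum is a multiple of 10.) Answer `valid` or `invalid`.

From the right, keep odd positions and double even positions (subtract 9 from any doubled value over 9):
  doubled (positions 2,4,...): 3 5 0 1 0 7 → sum 16
  kept (positions 1,3,...): 1 9 3 1 5 8 → sum 27
Total = 43.
43 mod 10 = 3, so the number is invalid.

invalid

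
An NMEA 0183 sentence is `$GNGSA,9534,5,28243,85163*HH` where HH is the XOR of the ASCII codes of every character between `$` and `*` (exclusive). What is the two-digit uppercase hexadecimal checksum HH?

XOR the ASCII codes of the payload characters:
  'G' = 0x47 → acc = 0x47
  'N' = 0x4E → acc = 0x09
  'G' = 0x47 → acc = 0x4E
  'S' = 0x53 → acc = 0x1D
  'A' = 0x41 → acc = 0x5C
  ',' = 0x2C → acc = 0x70
  '9' = 0x39 → acc = 0x49
  '5' = 0x35 → acc = 0x7C
  '3' = 0x33 → acc = 0x4F
  '4' = 0x34 → acc = 0x7B
  ',' = 0x2C → acc = 0x57
  '5' = 0x35 → acc = 0x62
  ',' = 0x2C → acc = 0x4E
  '2' = 0x32 → acc = 0x7C
  '8' = 0x38 → acc = 0x44
  '2' = 0x32 → acc = 0x76
  '4' = 0x34 → acc = 0x42
  '3' = 0x33 → acc = 0x71
  ',' = 0x2C → acc = 0x5D
  '8' = 0x38 → acc = 0x65
  '5' = 0x35 → acc = 0x50
  '1' = 0x31 → acc = 0x61
  '6' = 0x36 → acc = 0x57
  '3' = 0x33 → acc = 0x64
Checksum = 0x64.

64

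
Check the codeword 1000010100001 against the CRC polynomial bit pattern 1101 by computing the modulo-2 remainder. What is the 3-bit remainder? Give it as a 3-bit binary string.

000

Modulo-2 division of 1000010100001 by 1101:
  pos 0: 1000 XOR 1101 = 0101
  pos 1: 1010 XOR 1101 = 0111
  pos 2: 1111 XOR 1101 = 0010
  pos 4: 1001 XOR 1101 = 0100
  pos 5: 1000 XOR 1101 = 0101
  pos 6: 1010 XOR 1101 = 0111
  pos 7: 1110 XOR 1101 = 0011
  pos 9: 1101 XOR 1101 = 0000
Remainder = 000 (zero — the frame passes the CRC check).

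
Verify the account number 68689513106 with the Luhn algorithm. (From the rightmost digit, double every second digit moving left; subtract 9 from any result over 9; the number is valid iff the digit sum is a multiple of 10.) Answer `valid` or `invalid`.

valid

From the right, keep odd positions and double even positions (subtract 9 from any doubled value over 9):
  doubled (positions 2,4,...): 0 6 1 7 7 → sum 21
  kept (positions 1,3,...): 6 1 1 9 6 6 → sum 29
Total = 50.
50 mod 10 = 0, so the number is valid.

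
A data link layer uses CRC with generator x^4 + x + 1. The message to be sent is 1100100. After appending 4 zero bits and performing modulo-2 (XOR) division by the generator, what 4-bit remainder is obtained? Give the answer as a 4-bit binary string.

0001

Append 4 zeros: 11001000000. Divide by 10011 (XOR where the leading bit is 1):
  pos 0: 11001 XOR 10011 = 01010
  pos 1: 10100 XOR 10011 = 00111
  pos 3: 11100 XOR 10011 = 01111
  pos 4: 11110 XOR 10011 = 01101
  pos 5: 11010 XOR 10011 = 01001
  pos 6: 10010 XOR 10011 = 00001
Remainder (last 4 bits) = 0001. This is the CRC / FCS.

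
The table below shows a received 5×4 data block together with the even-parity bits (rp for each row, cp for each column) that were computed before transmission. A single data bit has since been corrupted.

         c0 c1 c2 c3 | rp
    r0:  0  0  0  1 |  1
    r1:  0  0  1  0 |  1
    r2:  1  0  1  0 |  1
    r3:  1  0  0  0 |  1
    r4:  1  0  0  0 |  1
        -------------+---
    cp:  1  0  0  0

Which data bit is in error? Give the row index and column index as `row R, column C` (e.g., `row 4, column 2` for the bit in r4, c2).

row 2, column 3

Recompute each row's even parity and compare to rp:
  r0: data parity 1, sent rp 1 → ok
  r1: data parity 1, sent rp 1 → ok
  r2: data parity 0, sent rp 1 → mismatch
  r3: data parity 1, sent rp 1 → ok
  r4: data parity 1, sent rp 1 → ok
Recompute each column's even parity and compare to cp:
  c0: data parity 1, sent cp 1 → ok
  c1: data parity 0, sent cp 0 → ok
  c2: data parity 0, sent cp 0 → ok
  c3: data parity 1, sent cp 0 → mismatch
Exactly one row (r2) and one column (c3) fail → the flipped bit is at their intersection.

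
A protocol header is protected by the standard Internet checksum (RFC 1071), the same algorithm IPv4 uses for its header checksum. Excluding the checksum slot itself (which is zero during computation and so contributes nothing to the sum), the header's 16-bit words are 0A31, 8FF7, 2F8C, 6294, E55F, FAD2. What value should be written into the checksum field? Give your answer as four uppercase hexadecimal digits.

One's-complement addition (fold any carry out of bit 15 back into bit 0):
  0x0A31 + 0x8FF7 = 0x09A28
  0x9A28 + 0x2F8C = 0x0C9B4
  0xC9B4 + 0x6294 = 0x12C48 → wrap carry → 0x2C49
  0x2C49 + 0xE55F = 0x111A8 → wrap carry → 0x11A9
  0x11A9 + 0xFAD2 = 0x10C7B → wrap carry → 0x0C7C
One's-complement sum = 0x0C7C.
Checksum = ~0x0C7C & 0xFFFF = 0xF383.

F383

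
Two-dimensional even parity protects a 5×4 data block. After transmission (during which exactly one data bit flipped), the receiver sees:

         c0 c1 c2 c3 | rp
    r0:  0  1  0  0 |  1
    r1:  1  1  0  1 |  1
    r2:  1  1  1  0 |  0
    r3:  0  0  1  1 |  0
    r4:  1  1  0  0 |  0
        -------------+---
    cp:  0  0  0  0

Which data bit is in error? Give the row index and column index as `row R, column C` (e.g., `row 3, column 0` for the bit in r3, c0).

Recompute each row's even parity and compare to rp:
  r0: data parity 1, sent rp 1 → ok
  r1: data parity 1, sent rp 1 → ok
  r2: data parity 1, sent rp 0 → mismatch
  r3: data parity 0, sent rp 0 → ok
  r4: data parity 0, sent rp 0 → ok
Recompute each column's even parity and compare to cp:
  c0: data parity 1, sent cp 0 → mismatch
  c1: data parity 0, sent cp 0 → ok
  c2: data parity 0, sent cp 0 → ok
  c3: data parity 0, sent cp 0 → ok
Exactly one row (r2) and one column (c0) fail → the flipped bit is at their intersection.

row 2, column 0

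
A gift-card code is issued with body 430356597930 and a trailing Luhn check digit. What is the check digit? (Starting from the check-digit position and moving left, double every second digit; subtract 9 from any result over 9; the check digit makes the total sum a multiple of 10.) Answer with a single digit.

Partial digits right→left: 0 3 9 7 9 5 6 5 3 0 3 4
Double every second digit counting from the check-digit position (so the 1st, 3rd, 5th, ... of the partial from the right).
  doubled (with −9 where >9): 0 9 9 3 6 6 → sum 33
  kept as-is: 3 7 5 5 0 4 → sum 24
Total = 33 + 24 = 57.
Check digit = (10 − (57 mod 10)) mod 10 = 3.

3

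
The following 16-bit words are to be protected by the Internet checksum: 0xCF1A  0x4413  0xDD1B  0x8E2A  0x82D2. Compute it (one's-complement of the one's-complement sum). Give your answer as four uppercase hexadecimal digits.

One's-complement addition (fold any carry out of bit 15 back into bit 0):
  0xCF1A + 0x4413 = 0x1132D → wrap carry → 0x132E
  0x132E + 0xDD1B = 0x0F049
  0xF049 + 0x8E2A = 0x17E73 → wrap carry → 0x7E74
  0x7E74 + 0x82D2 = 0x10146 → wrap carry → 0x0147
One's-complement sum = 0x0147.
Checksum = ~0x0147 & 0xFFFF = 0xFEB8.

FEB8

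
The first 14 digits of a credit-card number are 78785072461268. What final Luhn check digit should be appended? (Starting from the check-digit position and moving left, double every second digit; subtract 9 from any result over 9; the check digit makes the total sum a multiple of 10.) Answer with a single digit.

1

Partial digits right→left: 8 6 2 1 6 4 2 7 0 5 8 7 8 7
Double every second digit counting from the check-digit position (so the 1st, 3rd, 5th, ... of the partial from the right).
  doubled (with −9 where >9): 7 4 3 4 0 7 7 → sum 32
  kept as-is: 6 1 4 7 5 7 7 → sum 37
Total = 32 + 37 = 69.
Check digit = (10 − (69 mod 10)) mod 10 = 1.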